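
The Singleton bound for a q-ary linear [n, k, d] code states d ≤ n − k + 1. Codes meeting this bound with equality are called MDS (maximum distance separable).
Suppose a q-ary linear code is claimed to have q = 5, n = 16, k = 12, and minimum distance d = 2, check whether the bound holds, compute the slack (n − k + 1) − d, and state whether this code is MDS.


Singleton RHS = n − k + 1 = 5, slack = 3, bound satisfied, not MDS.

Singleton bound: d ≤ n − k + 1.
Here n = 16, k = 12, so n − k + 1 = 5.
Given d = 2, check d ≤ 5: YES.
Slack = (n − k + 1) − d = 3.
The code is NOT MDS (slack = 3 > 0).
Description: the claimed parameters are [16, 12, 2]_5; such a code would be non-MDS.


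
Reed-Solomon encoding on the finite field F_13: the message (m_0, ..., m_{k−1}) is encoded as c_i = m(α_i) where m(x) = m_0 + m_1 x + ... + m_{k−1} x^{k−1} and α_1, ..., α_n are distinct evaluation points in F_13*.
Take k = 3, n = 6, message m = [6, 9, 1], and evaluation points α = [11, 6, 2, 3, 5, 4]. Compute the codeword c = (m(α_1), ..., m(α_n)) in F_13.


c = [5, 5, 2, 3, 11, 6]

Message polynomial: m(x) = 6 + 9·x + 1·x^2 (mod 13).
For each evaluation point α_i, compute m(α_i) mod 13:
  α_1 = 11: Horner steps 1 → 7 → 5, so m(11) = 5.
  α_2 = 6: Horner steps 1 → 2 → 5, so m(6) = 5.
  α_3 = 2: Horner steps 1 → 11 → 2, so m(2) = 2.
  α_4 = 3: Horner steps 1 → 12 → 3, so m(3) = 3.
  α_5 = 5: Horner steps 1 → 1 → 11, so m(5) = 11.
  α_6 = 4: Horner steps 1 → 0 → 6, so m(4) = 6.
Codeword c = [5, 5, 2, 3, 11, 6] ∈ F_13^6.


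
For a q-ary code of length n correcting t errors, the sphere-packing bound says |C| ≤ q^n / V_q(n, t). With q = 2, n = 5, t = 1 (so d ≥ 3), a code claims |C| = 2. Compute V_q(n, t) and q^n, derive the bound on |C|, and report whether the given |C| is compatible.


V_q(n, t) = 6, q^n = 32, Hamming bound = 5, |C| = 2 ≤ bound (satisfied).

Step 1: Compute V_q(n, t) = Σ_{j=0}^1 C(n, j) (q−1)^j.
  j = 0: C(5,0)·(1)^0 = 1·1 = 1.
  j = 1: C(5,1)·(1)^1 = 5·1 = 5.
  V_q(n, t) = 1 + 5 = 6.
Step 2: q^n = 2^5 = 32.
Step 3: Hamming bound ⌊q^n / V_q(n,t)⌋ = ⌊32/6⌋ = 5.
Step 4: Compare |C| = 2 to 5: satisfied.
The claimed |C| lies below the Hamming bound.


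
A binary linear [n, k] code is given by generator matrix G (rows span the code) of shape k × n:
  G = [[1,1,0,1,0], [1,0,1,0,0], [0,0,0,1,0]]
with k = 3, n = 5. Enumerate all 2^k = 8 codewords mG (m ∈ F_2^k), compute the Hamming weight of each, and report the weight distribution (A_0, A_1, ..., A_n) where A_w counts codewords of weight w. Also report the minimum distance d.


Weight distribution: A_0 = 1, A_1 = 1, A_2 = 3, A_3 = 3. Minimum distance d = 1.

Enumerate all 2^3 = 8 messages m ∈ F_2^3.
For each, compute codeword c = mG in F_2^5, then tally its weight.
  m = 000 → c = 00000, weight = 0.
  m = 100 → c = 11010, weight = 3.
  m = 010 → c = 10100, weight = 2.
  m = 110 → c = 01110, weight = 3.
  m = 001 → c = 00010, weight = 1.
  m = 101 → c = 11000, weight = 2.
  m = 011 → c = 10110, weight = 3.
  m = 111 → c = 01100, weight = 2.
Tally weights:
  weight 0: 1 codewords.
  weight 1: 1 codewords.
  weight 2: 3 codewords.
  weight 3: 3 codewords.
Minimum distance d = smallest w > 0 with A_w > 0 = 1.
Sanity: Σ A_w = 8 = 2^3 = 8 ✓.


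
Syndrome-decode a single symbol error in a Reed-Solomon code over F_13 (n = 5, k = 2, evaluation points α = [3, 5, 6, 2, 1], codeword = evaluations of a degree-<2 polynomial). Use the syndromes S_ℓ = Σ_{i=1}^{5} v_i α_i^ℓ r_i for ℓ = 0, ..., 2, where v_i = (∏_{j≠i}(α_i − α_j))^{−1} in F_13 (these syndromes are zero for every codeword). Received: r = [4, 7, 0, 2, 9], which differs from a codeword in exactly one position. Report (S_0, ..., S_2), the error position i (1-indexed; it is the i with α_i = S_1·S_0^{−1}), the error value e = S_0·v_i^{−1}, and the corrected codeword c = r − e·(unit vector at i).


S = (4, 12, 10), error at position 1, error magnitude e = 9, c = [8, 7, 0, 2, 9].

Step 1: column multipliers v_i = (∏_{j≠i}(α_i − α_j))^{−1} mod 13.
  i = 1 (α = 3): (3−5)(3−6)(3−2)(3−1) = (−2)·(−3)·1·2 = 12 ≡ 12, so v_1 = 12^{−1} = 12 (mod 13).
  i = 2 (α = 5): (5−3)(5−6)(5−2)(5−1) = 2·(−1)·3·4 = −24 ≡ 2, so v_2 = 2^{−1} = 7 (mod 13).
  i = 3 (α = 6): (6−3)(6−5)(6−2)(6−1) = 3·1·4·5 = 60 ≡ 8, so v_3 = 8^{−1} = 5 (mod 13).
  i = 4 (α = 2): (2−3)(2−5)(2−6)(2−1) = (−1)·(−3)·(−4)·1 = −12 ≡ 1, so v_4 = 1^{−1} = 1 (mod 13).
  i = 5 (α = 1): (1−3)(1−5)(1−6)(1−2) = (−2)·(−4)·(−5)·(−1) = 40 ≡ 1, so v_5 = 1^{−1} = 1 (mod 13).
  v = [12, 7, 5, 1, 1].
Step 2: syndromes of r = [4, 7, 0, 2, 9] (all sums mod 13).
  S_0 = Σ v_i r_i = 12·4 + 7·7 + 5·0 + 1·2 + 1·9 = 108 ≡ 4.
  S_1 = Σ v_i α_i r_i = 12·3·4 + 7·5·7 + 5·6·0 + 1·2·2 + 1·1·9 = 402 ≡ 12.
  α_i^2 mod 13 = [9, 12, 10, 4, 1].
  S_2 = Σ v_i α_i^2 r_i = 12·9·4 + 7·12·7 + 5·10·0 + 1·4·2 + 1·1·9 = 1037 ≡ 10.
  S = (4, 12, 10) ≠ 0, so r is not a codeword (an error is present).
Step 3: locate the error. For a single error e at position i, S_ℓ = v_i·e·α_i^ℓ, so α_err = S_1/S_0.
  S_0^{−1} = 4^{−1} = 10 (mod 13), so α_err = 12·10 = 120 ≡ 3 = α_1. Error position i = 1.
  Consistency check: S_2/S_1 = 10·12 = 120 ≡ 3 = α_err ✓ (single-error assumption holds).
Step 4: error magnitude e = S_0/v_1 = S_0·∏_{j≠1}(α_1 − α_j) = 4·12 = 48 ≡ 9 (mod 13).
Step 5: correct position 1: c_1 = r_1 − e = 4 − 9 ≡ 8 (mod 13). Hence c = [8, 7, 0, 2, 9].
  Check: interpolating c through the α_i gives m(x) = 3 + 6·x (degree < 2) with m(α_i) = c_i for every i, so c is indeed a codeword.


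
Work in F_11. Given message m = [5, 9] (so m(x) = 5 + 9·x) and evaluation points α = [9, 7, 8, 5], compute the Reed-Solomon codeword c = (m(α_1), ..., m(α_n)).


c = [9, 2, 0, 6]

Message polynomial: m(x) = 5 + 9·x (mod 11).
For each evaluation point α_i, compute m(α_i) mod 11:
  α_1 = 9: Horner steps 9 → 9, so m(9) = 9.
  α_2 = 7: Horner steps 9 → 2, so m(7) = 2.
  α_3 = 8: Horner steps 9 → 0, so m(8) = 0.
  α_4 = 5: Horner steps 9 → 6, so m(5) = 6.
Codeword c = [9, 2, 0, 6] ∈ F_11^4.


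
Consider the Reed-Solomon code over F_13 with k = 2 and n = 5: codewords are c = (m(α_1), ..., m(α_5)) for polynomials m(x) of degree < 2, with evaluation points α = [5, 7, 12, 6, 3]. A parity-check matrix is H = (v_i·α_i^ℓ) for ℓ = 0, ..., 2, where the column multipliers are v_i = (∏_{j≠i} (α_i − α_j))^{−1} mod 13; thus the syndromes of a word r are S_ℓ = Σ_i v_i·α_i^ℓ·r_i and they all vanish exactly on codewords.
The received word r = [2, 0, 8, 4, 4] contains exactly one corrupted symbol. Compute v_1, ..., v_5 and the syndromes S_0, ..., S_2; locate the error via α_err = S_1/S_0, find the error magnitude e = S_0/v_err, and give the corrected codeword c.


S = (11, 1, 6), error at position 4, error magnitude e = 3, c = [2, 0, 8, 1, 4].

Step 1: column multipliers v_i = (∏_{j≠i}(α_i − α_j))^{−1} mod 13.
  i = 1 (α = 5): (5−7)(5−12)(5−6)(5−3) = (−2)·(−7)·(−1)·2 = −28 ≡ 11, so v_1 = 11^{−1} = 6 (mod 13).
  i = 2 (α = 7): (7−5)(7−12)(7−6)(7−3) = 2·(−5)·1·4 = −40 ≡ 12, so v_2 = 12^{−1} = 12 (mod 13).
  i = 3 (α = 12): (12−5)(12−7)(12−6)(12−3) = 7·5·6·9 = 1890 ≡ 5, so v_3 = 5^{−1} = 8 (mod 13).
  i = 4 (α = 6): (6−5)(6−7)(6−12)(6−3) = 1·(−1)·(−6)·3 = 18 ≡ 5, so v_4 = 5^{−1} = 8 (mod 13).
  i = 5 (α = 3): (3−5)(3−7)(3−12)(3−6) = (−2)·(−4)·(−9)·(−3) = 216 ≡ 8, so v_5 = 8^{−1} = 5 (mod 13).
  v = [6, 12, 8, 8, 5].
Step 2: syndromes of r = [2, 0, 8, 4, 4] (all sums mod 13).
  S_0 = Σ v_i r_i = 6·2 + 12·0 + 8·8 + 8·4 + 5·4 = 128 ≡ 11.
  S_1 = Σ v_i α_i r_i = 6·5·2 + 12·7·0 + 8·12·8 + 8·6·4 + 5·3·4 = 1080 ≡ 1.
  α_i^2 mod 13 = [12, 10, 1, 10, 9].
  S_2 = Σ v_i α_i^2 r_i = 6·12·2 + 12·10·0 + 8·1·8 + 8·10·4 + 5·9·4 = 708 ≡ 6.
  S = (11, 1, 6) ≠ 0, so r is not a codeword (an error is present).
Step 3: locate the error. For a single error e at position i, S_ℓ = v_i·e·α_i^ℓ, so α_err = S_1/S_0.
  S_0^{−1} = 11^{−1} = 6 (mod 13), so α_err = 1·6 = 6 ≡ 6 = α_4. Error position i = 4.
  Consistency check: S_2/S_1 = 6·1 = 6 ≡ 6 = α_err ✓ (single-error assumption holds).
Step 4: error magnitude e = S_0/v_4 = S_0·∏_{j≠4}(α_4 − α_j) = 11·5 = 55 ≡ 3 (mod 13).
Step 5: correct position 4: c_4 = r_4 − e = 4 − 3 ≡ 1 (mod 13). Hence c = [2, 0, 8, 1, 4].
  Check: interpolating c through the α_i gives m(x) = 7 + 12·x (degree < 2) with m(α_i) = c_i for every i, so c is indeed a codeword.


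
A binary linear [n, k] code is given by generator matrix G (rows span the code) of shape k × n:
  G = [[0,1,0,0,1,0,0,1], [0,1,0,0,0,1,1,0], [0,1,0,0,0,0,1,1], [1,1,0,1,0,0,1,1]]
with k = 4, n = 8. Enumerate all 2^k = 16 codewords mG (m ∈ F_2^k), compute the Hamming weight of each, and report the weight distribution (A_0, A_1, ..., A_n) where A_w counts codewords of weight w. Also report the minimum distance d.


Weight distribution: A_0 = 1, A_2 = 3, A_3 = 4, A_4 = 3, A_5 = 4, A_6 = 1. Minimum distance d = 2.

Enumerate all 2^4 = 16 messages m ∈ F_2^4.
For each, compute codeword c = mG in F_2^8, then tally its weight.
  m = 0000 → c = 00000000, weight = 0.
  m = 1000 → c = 01001001, weight = 3.
  m = 0100 → c = 01000110, weight = 3.
  m = 1100 → c = 00001111, weight = 4.
  m = 0010 → c = 01000011, weight = 3.
  m = 1010 → c = 00001010, weight = 2.
  m = 0110 → c = 00000101, weight = 2.
  m = 1110 → c = 01001100, weight = 3.
  m = 0001 → c = 11010011, weight = 5.
  m = 1001 → c = 10011010, weight = 4.
  m = 0101 → c = 10010101, weight = 4.
  m = 1101 → c = 11011100, weight = 5.
  m = 0011 → c = 10010000, weight = 2.
  m = 1011 → c = 11011001, weight = 5.
  m = 0111 → c = 11010110, weight = 5.
  m = 1111 → c = 10011111, weight = 6.
Tally weights:
  weight 0: 1 codewords.
  weight 2: 3 codewords.
  weight 3: 4 codewords.
  weight 4: 3 codewords.
  weight 5: 4 codewords.
  weight 6: 1 codewords.
Minimum distance d = smallest w > 0 with A_w > 0 = 2.
Sanity: Σ A_w = 16 = 2^4 = 16 ✓.


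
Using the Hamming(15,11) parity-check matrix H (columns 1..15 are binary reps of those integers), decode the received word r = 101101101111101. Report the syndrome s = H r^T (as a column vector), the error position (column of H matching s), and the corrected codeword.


s = (0, 0, 0, 1)^T, error position = 1, corrected codeword c = 001101101111101

Compute s = H r^T mod 2 one row at a time:
  s_1 = 0 + 1 + 1 + 1 + 1 + 1 + 0 + 1 = 6 ≡ 0 (mod 2).
  s_2 = 1 + 0 + 1 + 1 + 1 + 1 + 0 + 1 = 6 ≡ 0 (mod 2).
  s_3 = 0 + 1 + 1 + 1 + 1 + 1 + 0 + 1 = 6 ≡ 0 (mod 2).
  s_4 = 1 + 1 + 0 + 1 + 1 + 1 + 1 + 1 = 7 ≡ 1 (mod 2).
s = (0, 0, 0, 1)^T — this equals column 1 of H (binary 0001), so error is at position 1.
Correct: flip bit 1 of r = 101101101111101 to get c = 001101101111101.


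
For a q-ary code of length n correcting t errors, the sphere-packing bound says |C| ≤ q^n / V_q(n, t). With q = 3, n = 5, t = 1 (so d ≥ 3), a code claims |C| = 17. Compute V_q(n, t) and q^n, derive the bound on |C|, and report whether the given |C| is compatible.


V_q(n, t) = 11, q^n = 243, Hamming bound = 22, |C| = 17 ≤ bound (satisfied).

Step 1: Compute V_q(n, t) = Σ_{j=0}^1 C(n, j) (q−1)^j.
  j = 0: C(5,0)·(2)^0 = 1·1 = 1.
  j = 1: C(5,1)·(2)^1 = 5·2 = 10.
  V_q(n, t) = 1 + 10 = 11.
Step 2: q^n = 3^5 = 243.
Step 3: Hamming bound ⌊q^n / V_q(n,t)⌋ = ⌊243/11⌋ = 22.
Step 4: Compare |C| = 17 to 22: satisfied.
The claimed |C| lies below the Hamming bound.


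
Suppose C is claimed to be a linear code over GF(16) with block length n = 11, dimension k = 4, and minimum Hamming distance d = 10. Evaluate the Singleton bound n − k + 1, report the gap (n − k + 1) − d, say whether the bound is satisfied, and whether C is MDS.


Singleton RHS = n − k + 1 = 8, slack = -2, bound violated (no such code; not MDS).

Singleton bound: d ≤ n − k + 1.
Here n = 11, k = 4, so n − k + 1 = 8.
Given d = 10, check d ≤ 8: NO.
Slack = (n − k + 1) − d = -2.
The slack is negative: d = 10 exceeds n − k + 1 = 8 by 2, so the Singleton bound is violated and no linear [11, 4, 10]_16 code can exist. In particular it is not MDS (MDS requires d = n − k + 1 exactly).
Description: the claimed parameters are [11, 4, 10]_16; such a code would be impossible (violates the Singleton bound).


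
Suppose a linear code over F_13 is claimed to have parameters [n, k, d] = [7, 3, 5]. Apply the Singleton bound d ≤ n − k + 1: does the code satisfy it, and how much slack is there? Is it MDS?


Singleton RHS = n − k + 1 = 5, slack = 0, bound satisfied, MDS.

Singleton bound: d ≤ n − k + 1.
Here n = 7, k = 3, so n − k + 1 = 5.
Given d = 5, check d ≤ 5: YES.
Slack = (n − k + 1) − d = 0.
The code is MDS (slack = 0).
Description: the claimed parameters are [7, 3, 5]_13; such a code would be MDS (meets Singleton bound).


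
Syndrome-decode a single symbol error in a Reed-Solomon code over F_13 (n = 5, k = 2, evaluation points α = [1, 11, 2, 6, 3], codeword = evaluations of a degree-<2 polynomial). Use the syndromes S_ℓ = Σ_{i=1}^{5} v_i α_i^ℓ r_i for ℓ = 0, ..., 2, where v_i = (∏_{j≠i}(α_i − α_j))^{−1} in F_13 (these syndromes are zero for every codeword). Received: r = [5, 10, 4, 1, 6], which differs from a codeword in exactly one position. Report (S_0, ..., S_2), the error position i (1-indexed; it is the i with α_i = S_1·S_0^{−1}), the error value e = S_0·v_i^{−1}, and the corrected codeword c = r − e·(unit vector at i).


S = (6, 12, 11), error at position 3, error magnitude e = 5, c = [5, 10, 12, 1, 6].

Step 1: column multipliers v_i = (∏_{j≠i}(α_i − α_j))^{−1} mod 13.
  i = 1 (α = 1): (1−11)(1−2)(1−6)(1−3) = (−10)·(−1)·(−5)·(−2) = 100 ≡ 9, so v_1 = 9^{−1} = 3 (mod 13).
  i = 2 (α = 11): (11−1)(11−2)(11−6)(11−3) = 10·9·5·8 = 3600 ≡ 12, so v_2 = 12^{−1} = 12 (mod 13).
  i = 3 (α = 2): (2−1)(2−11)(2−6)(2−3) = 1·(−9)·(−4)·(−1) = −36 ≡ 3, so v_3 = 3^{−1} = 9 (mod 13).
  i = 4 (α = 6): (6−1)(6−11)(6−2)(6−3) = 5·(−5)·4·3 = −300 ≡ 12, so v_4 = 12^{−1} = 12 (mod 13).
  i = 5 (α = 3): (3−1)(3−11)(3−2)(3−6) = 2·(−8)·1·(−3) = 48 ≡ 9, so v_5 = 9^{−1} = 3 (mod 13).
  v = [3, 12, 9, 12, 3].
Step 2: syndromes of r = [5, 10, 4, 1, 6] (all sums mod 13).
  S_0 = Σ v_i r_i = 3·5 + 12·10 + 9·4 + 12·1 + 3·6 = 201 ≡ 6.
  S_1 = Σ v_i α_i r_i = 3·1·5 + 12·11·10 + 9·2·4 + 12·6·1 + 3·3·6 = 1533 ≡ 12.
  α_i^2 mod 13 = [1, 4, 4, 10, 9].
  S_2 = Σ v_i α_i^2 r_i = 3·1·5 + 12·4·10 + 9·4·4 + 12·10·1 + 3·9·6 = 921 ≡ 11.
  S = (6, 12, 11) ≠ 0, so r is not a codeword (an error is present).
Step 3: locate the error. For a single error e at position i, S_ℓ = v_i·e·α_i^ℓ, so α_err = S_1/S_0.
  S_0^{−1} = 6^{−1} = 11 (mod 13), so α_err = 12·11 = 132 ≡ 2 = α_3. Error position i = 3.
  Consistency check: S_2/S_1 = 11·12 = 132 ≡ 2 = α_err ✓ (single-error assumption holds).
Step 4: error magnitude e = S_0/v_3 = S_0·∏_{j≠3}(α_3 − α_j) = 6·3 = 18 ≡ 5 (mod 13).
Step 5: correct position 3: c_3 = r_3 − e = 4 − 5 ≡ 12 (mod 13). Hence c = [5, 10, 12, 1, 6].
  Check: interpolating c through the α_i gives m(x) = 11 + 7·x (degree < 2) with m(α_i) = c_i for every i, so c is indeed a codeword.


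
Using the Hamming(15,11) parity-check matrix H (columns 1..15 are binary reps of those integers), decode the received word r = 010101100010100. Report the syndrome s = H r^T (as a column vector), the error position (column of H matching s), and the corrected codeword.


s = (0, 0, 0, 1)^T, error position = 1, corrected codeword c = 110101100010100

Compute s = H r^T mod 2 one row at a time:
  s_1 = 0 + 0 + 0 + 1 + 0 + 1 + 0 + 0 = 2 ≡ 0 (mod 2).
  s_2 = 1 + 0 + 1 + 1 + 0 + 1 + 0 + 0 = 4 ≡ 0 (mod 2).
  s_3 = 1 + 0 + 1 + 1 + 0 + 1 + 0 + 0 = 4 ≡ 0 (mod 2).
  s_4 = 0 + 0 + 0 + 1 + 0 + 1 + 1 + 0 = 3 ≡ 1 (mod 2).
s = (0, 0, 0, 1)^T — this equals column 1 of H (binary 0001), so error is at position 1.
Correct: flip bit 1 of r = 010101100010100 to get c = 110101100010100.


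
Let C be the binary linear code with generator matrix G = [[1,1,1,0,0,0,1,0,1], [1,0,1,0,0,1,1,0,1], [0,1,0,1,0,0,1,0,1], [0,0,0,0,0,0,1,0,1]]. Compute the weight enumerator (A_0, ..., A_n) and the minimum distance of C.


Weight distribution: A_0 = 1, A_2 = 4, A_3 = 3, A_4 = 3, A_5 = 4, A_7 = 1. Minimum distance d = 2.

Enumerate all 2^4 = 16 messages m ∈ F_2^4.
For each, compute codeword c = mG in F_2^9, then tally its weight.
  m = 0000 → c = 000000000, weight = 0.
  m = 1000 → c = 111000101, weight = 5.
  m = 0100 → c = 101001101, weight = 5.
  m = 1100 → c = 010001000, weight = 2.
  m = 0010 → c = 010100101, weight = 4.
  m = 1010 → c = 101100000, weight = 3.
  m = 0110 → c = 111101000, weight = 5.
  m = 1110 → c = 000101101, weight = 4.
  m = 0001 → c = 000000101, weight = 2.
  m = 1001 → c = 111000000, weight = 3.
  m = 0101 → c = 101001000, weight = 3.
  m = 1101 → c = 010001101, weight = 4.
  m = 0011 → c = 010100000, weight = 2.
  m = 1011 → c = 101100101, weight = 5.
  m = 0111 → c = 111101101, weight = 7.
  m = 1111 → c = 000101000, weight = 2.
Tally weights:
  weight 0: 1 codewords.
  weight 2: 4 codewords.
  weight 3: 3 codewords.
  weight 4: 3 codewords.
  weight 5: 4 codewords.
  weight 7: 1 codewords.
Minimum distance d = smallest w > 0 with A_w > 0 = 2.
Sanity: Σ A_w = 16 = 2^4 = 16 ✓.


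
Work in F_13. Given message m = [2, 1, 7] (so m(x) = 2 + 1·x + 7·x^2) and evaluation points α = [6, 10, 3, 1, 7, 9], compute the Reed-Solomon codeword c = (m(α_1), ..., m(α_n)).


c = [0, 10, 3, 10, 1, 6]

Message polynomial: m(x) = 2 + 1·x + 7·x^2 (mod 13).
For each evaluation point α_i, compute m(α_i) mod 13:
  α_1 = 6: Horner steps 7 → 4 → 0, so m(6) = 0.
  α_2 = 10: Horner steps 7 → 6 → 10, so m(10) = 10.
  α_3 = 3: Horner steps 7 → 9 → 3, so m(3) = 3.
  α_4 = 1: Horner steps 7 → 8 → 10, so m(1) = 10.
  α_5 = 7: Horner steps 7 → 11 → 1, so m(7) = 1.
  α_6 = 9: Horner steps 7 → 12 → 6, so m(9) = 6.
Codeword c = [0, 10, 3, 10, 1, 6] ∈ F_13^6.


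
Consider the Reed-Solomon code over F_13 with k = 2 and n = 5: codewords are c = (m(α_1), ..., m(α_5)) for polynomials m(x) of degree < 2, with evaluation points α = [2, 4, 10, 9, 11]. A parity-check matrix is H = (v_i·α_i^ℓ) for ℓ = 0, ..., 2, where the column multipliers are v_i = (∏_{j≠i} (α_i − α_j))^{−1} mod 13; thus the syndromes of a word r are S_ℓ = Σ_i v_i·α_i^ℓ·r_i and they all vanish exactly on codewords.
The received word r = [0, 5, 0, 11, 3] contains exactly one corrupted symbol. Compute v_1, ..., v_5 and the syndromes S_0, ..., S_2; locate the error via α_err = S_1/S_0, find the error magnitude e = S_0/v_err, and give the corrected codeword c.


S = (8, 2, 7), error at position 3, error magnitude e = 6, c = [0, 5, 7, 11, 3].

Step 1: column multipliers v_i = (∏_{j≠i}(α_i − α_j))^{−1} mod 13.
  i = 1 (α = 2): (2−4)(2−10)(2−9)(2−11) = (−2)·(−8)·(−7)·(−9) = 1008 ≡ 7, so v_1 = 7^{−1} = 2 (mod 13).
  i = 2 (α = 4): (4−2)(4−10)(4−9)(4−11) = 2·(−6)·(−5)·(−7) = −420 ≡ 9, so v_2 = 9^{−1} = 3 (mod 13).
  i = 3 (α = 10): (10−2)(10−4)(10−9)(10−11) = 8·6·1·(−1) = −48 ≡ 4, so v_3 = 4^{−1} = 10 (mod 13).
  i = 4 (α = 9): (9−2)(9−4)(9−10)(9−11) = 7·5·(−1)·(−2) = 70 ≡ 5, so v_4 = 5^{−1} = 8 (mod 13).
  i = 5 (α = 11): (11−2)(11−4)(11−10)(11−9) = 9·7·1·2 = 126 ≡ 9, so v_5 = 9^{−1} = 3 (mod 13).
  v = [2, 3, 10, 8, 3].
Step 2: syndromes of r = [0, 5, 0, 11, 3] (all sums mod 13).
  S_0 = Σ v_i r_i = 2·0 + 3·5 + 10·0 + 8·11 + 3·3 = 112 ≡ 8.
  S_1 = Σ v_i α_i r_i = 2·2·0 + 3·4·5 + 10·10·0 + 8·9·11 + 3·11·3 = 951 ≡ 2.
  α_i^2 mod 13 = [4, 3, 9, 3, 4].
  S_2 = Σ v_i α_i^2 r_i = 2·4·0 + 3·3·5 + 10·9·0 + 8·3·11 + 3·4·3 = 345 ≡ 7.
  S = (8, 2, 7) ≠ 0, so r is not a codeword (an error is present).
Step 3: locate the error. For a single error e at position i, S_ℓ = v_i·e·α_i^ℓ, so α_err = S_1/S_0.
  S_0^{−1} = 8^{−1} = 5 (mod 13), so α_err = 2·5 = 10 ≡ 10 = α_3. Error position i = 3.
  Consistency check: S_2/S_1 = 7·7 = 49 ≡ 10 = α_err ✓ (single-error assumption holds).
Step 4: error magnitude e = S_0/v_3 = S_0·∏_{j≠3}(α_3 − α_j) = 8·4 = 32 ≡ 6 (mod 13).
Step 5: correct position 3: c_3 = r_3 − e = 0 − 6 ≡ 7 (mod 13). Hence c = [0, 5, 7, 11, 3].
  Check: interpolating c through the α_i gives m(x) = 8 + 9·x (degree < 2) with m(α_i) = c_i for every i, so c is indeed a codeword.


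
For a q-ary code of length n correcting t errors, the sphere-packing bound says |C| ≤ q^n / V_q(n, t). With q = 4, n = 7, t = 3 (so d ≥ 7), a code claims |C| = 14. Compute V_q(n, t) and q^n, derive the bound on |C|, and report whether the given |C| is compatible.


V_q(n, t) = 1156, q^n = 16384, Hamming bound = 14, |C| = 14 ≤ bound (satisfied).

Step 1: Compute V_q(n, t) = Σ_{j=0}^3 C(n, j) (q−1)^j.
  j = 0: C(7,0)·(3)^0 = 1·1 = 1.
  j = 1: C(7,1)·(3)^1 = 7·3 = 21.
  j = 2: C(7,2)·(3)^2 = 21·9 = 189.
  j = 3: C(7,3)·(3)^3 = 35·27 = 945.
  V_q(n, t) = 1 + 21 + 189 + 945 = 1156.
Step 2: q^n = 4^7 = 16384.
Step 3: Hamming bound ⌊q^n / V_q(n,t)⌋ = ⌊16384/1156⌋ = 14.
Step 4: Compare |C| = 14 to 14: satisfied.
The claimed |C| lies at the Hamming bound (tight).


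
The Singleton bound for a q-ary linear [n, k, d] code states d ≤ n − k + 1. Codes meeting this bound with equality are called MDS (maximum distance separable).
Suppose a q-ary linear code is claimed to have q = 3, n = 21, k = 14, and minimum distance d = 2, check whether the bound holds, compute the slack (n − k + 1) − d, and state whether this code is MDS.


Singleton RHS = n − k + 1 = 8, slack = 6, bound satisfied, not MDS.

Singleton bound: d ≤ n − k + 1.
Here n = 21, k = 14, so n − k + 1 = 8.
Given d = 2, check d ≤ 8: YES.
Slack = (n − k + 1) − d = 6.
The code is NOT MDS (slack = 6 > 0).
Description: the claimed parameters are [21, 14, 2]_3; such a code would be non-MDS.


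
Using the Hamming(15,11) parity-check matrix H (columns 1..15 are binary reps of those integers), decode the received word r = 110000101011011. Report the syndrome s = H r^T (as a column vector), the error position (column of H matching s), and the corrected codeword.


s = (1, 0, 1, 1)^T, error position = 11, corrected codeword c = 110000101001011

Compute s = H r^T mod 2 one row at a time:
  s_1 = 0 + 1 + 0 + 1 + 1 + 0 + 1 + 1 = 5 ≡ 1 (mod 2).
  s_2 = 0 + 0 + 0 + 1 + 1 + 0 + 1 + 1 = 4 ≡ 0 (mod 2).
  s_3 = 1 + 0 + 0 + 1 + 0 + 1 + 1 + 1 = 5 ≡ 1 (mod 2).
  s_4 = 1 + 0 + 0 + 1 + 1 + 1 + 0 + 1 = 5 ≡ 1 (mod 2).
s = (1, 0, 1, 1)^T — this equals column 11 of H (binary 1011), so error is at position 11.
Correct: flip bit 11 of r = 110000101011011 to get c = 110000101001011.


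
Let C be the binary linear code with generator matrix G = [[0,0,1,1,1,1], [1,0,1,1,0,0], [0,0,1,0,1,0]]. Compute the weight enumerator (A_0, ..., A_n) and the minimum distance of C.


Weight distribution: A_0 = 1, A_2 = 2, A_3 = 4, A_4 = 1. Minimum distance d = 2.

Enumerate all 2^3 = 8 messages m ∈ F_2^3.
For each, compute codeword c = mG in F_2^6, then tally its weight.
  m = 000 → c = 000000, weight = 0.
  m = 100 → c = 001111, weight = 4.
  m = 010 → c = 101100, weight = 3.
  m = 110 → c = 100011, weight = 3.
  m = 001 → c = 001010, weight = 2.
  m = 101 → c = 000101, weight = 2.
  m = 011 → c = 100110, weight = 3.
  m = 111 → c = 101001, weight = 3.
Tally weights:
  weight 0: 1 codewords.
  weight 2: 2 codewords.
  weight 3: 4 codewords.
  weight 4: 1 codewords.
Minimum distance d = smallest w > 0 with A_w > 0 = 2.
Sanity: Σ A_w = 8 = 2^3 = 8 ✓.


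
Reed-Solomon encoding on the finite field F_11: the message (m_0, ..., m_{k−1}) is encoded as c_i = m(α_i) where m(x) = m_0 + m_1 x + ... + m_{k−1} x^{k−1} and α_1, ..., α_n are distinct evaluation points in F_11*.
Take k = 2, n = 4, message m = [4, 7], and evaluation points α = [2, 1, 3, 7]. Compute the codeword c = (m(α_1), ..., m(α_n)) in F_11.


c = [7, 0, 3, 9]

Message polynomial: m(x) = 4 + 7·x (mod 11).
For each evaluation point α_i, compute m(α_i) mod 11:
  α_1 = 2: Horner steps 7 → 7, so m(2) = 7.
  α_2 = 1: Horner steps 7 → 0, so m(1) = 0.
  α_3 = 3: Horner steps 7 → 3, so m(3) = 3.
  α_4 = 7: Horner steps 7 → 9, so m(7) = 9.
Codeword c = [7, 0, 3, 9] ∈ F_11^4.


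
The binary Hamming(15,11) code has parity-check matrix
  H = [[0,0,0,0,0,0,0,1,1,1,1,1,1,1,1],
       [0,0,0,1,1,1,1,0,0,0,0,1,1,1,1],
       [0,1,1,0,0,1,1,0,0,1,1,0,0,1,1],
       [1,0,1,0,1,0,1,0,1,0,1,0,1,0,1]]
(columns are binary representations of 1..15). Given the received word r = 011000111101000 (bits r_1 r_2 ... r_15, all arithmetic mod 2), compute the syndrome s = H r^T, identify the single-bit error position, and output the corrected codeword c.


s = (0, 0, 0, 1)^T, error position = 1, corrected codeword c = 111000111101000

Compute s = H r^T mod 2 one row at a time:
  s_1 = 1 + 1 + 1 + 0 + 1 + 0 + 0 + 0 = 4 ≡ 0 (mod 2).
  s_2 = 0 + 0 + 0 + 1 + 1 + 0 + 0 + 0 = 2 ≡ 0 (mod 2).
  s_3 = 1 + 1 + 0 + 1 + 1 + 0 + 0 + 0 = 4 ≡ 0 (mod 2).
  s_4 = 0 + 1 + 0 + 1 + 1 + 0 + 0 + 0 = 3 ≡ 1 (mod 2).
s = (0, 0, 0, 1)^T — this equals column 1 of H (binary 0001), so error is at position 1.
Correct: flip bit 1 of r = 011000111101000 to get c = 111000111101000.


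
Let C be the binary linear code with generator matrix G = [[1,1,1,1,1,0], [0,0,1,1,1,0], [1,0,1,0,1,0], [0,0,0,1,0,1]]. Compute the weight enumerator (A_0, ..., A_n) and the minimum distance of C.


Weight distribution: A_0 = 1, A_2 = 6, A_3 = 4, A_4 = 1, A_5 = 4. Minimum distance d = 2.

Enumerate all 2^4 = 16 messages m ∈ F_2^4.
For each, compute codeword c = mG in F_2^6, then tally its weight.
  m = 0000 → c = 000000, weight = 0.
  m = 1000 → c = 111110, weight = 5.
  m = 0100 → c = 001110, weight = 3.
  m = 1100 → c = 110000, weight = 2.
  m = 0010 → c = 101010, weight = 3.
  m = 1010 → c = 010100, weight = 2.
  m = 0110 → c = 100100, weight = 2.
  m = 1110 → c = 011010, weight = 3.
  m = 0001 → c = 000101, weight = 2.
  m = 1001 → c = 111011, weight = 5.
  m = 0101 → c = 001011, weight = 3.
  m = 1101 → c = 110101, weight = 4.
  m = 0011 → c = 101111, weight = 5.
  m = 1011 → c = 010001, weight = 2.
  m = 0111 → c = 100001, weight = 2.
  m = 1111 → c = 011111, weight = 5.
Tally weights:
  weight 0: 1 codewords.
  weight 2: 6 codewords.
  weight 3: 4 codewords.
  weight 4: 1 codewords.
  weight 5: 4 codewords.
Minimum distance d = smallest w > 0 with A_w > 0 = 2.
Sanity: Σ A_w = 16 = 2^4 = 16 ✓.


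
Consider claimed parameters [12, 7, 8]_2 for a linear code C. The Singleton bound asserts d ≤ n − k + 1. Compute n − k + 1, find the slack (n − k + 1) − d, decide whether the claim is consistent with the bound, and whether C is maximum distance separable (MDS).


Singleton RHS = n − k + 1 = 6, slack = -2, bound violated (no such code; not MDS).

Singleton bound: d ≤ n − k + 1.
Here n = 12, k = 7, so n − k + 1 = 6.
Given d = 8, check d ≤ 6: NO.
Slack = (n − k + 1) − d = -2.
The slack is negative: d = 8 exceeds n − k + 1 = 6 by 2, so the Singleton bound is violated and no linear [12, 7, 8]_2 code can exist. In particular it is not MDS (MDS requires d = n − k + 1 exactly).
Description: the claimed parameters are [12, 7, 8]_2; such a code would be impossible (violates the Singleton bound).


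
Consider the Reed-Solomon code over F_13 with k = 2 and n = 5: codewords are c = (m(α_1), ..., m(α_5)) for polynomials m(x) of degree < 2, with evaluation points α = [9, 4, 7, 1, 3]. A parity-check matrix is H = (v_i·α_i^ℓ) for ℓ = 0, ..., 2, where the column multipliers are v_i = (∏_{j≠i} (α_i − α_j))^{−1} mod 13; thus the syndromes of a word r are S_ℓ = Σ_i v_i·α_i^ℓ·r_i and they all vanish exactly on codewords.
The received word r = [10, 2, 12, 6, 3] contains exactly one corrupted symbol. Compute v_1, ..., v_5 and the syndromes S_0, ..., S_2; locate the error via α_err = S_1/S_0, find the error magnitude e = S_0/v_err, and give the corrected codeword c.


S = (7, 7, 7), error at position 4, error magnitude e = 1, c = [10, 2, 12, 5, 3].

Step 1: column multipliers v_i = (∏_{j≠i}(α_i − α_j))^{−1} mod 13.
  i = 1 (α = 9): (9−4)(9−7)(9−1)(9−3) = 5·2·8·6 = 480 ≡ 12, so v_1 = 12^{−1} = 12 (mod 13).
  i = 2 (α = 4): (4−9)(4−7)(4−1)(4−3) = (−5)·(−3)·3·1 = 45 ≡ 6, so v_2 = 6^{−1} = 11 (mod 13).
  i = 3 (α = 7): (7−9)(7−4)(7−1)(7−3) = (−2)·3·6·4 = −144 ≡ 12, so v_3 = 12^{−1} = 12 (mod 13).
  i = 4 (α = 1): (1−9)(1−4)(1−7)(1−3) = (−8)·(−3)·(−6)·(−2) = 288 ≡ 2, so v_4 = 2^{−1} = 7 (mod 13).
  i = 5 (α = 3): (3−9)(3−4)(3−7)(3−1) = (−6)·(−1)·(−4)·2 = −48 ≡ 4, so v_5 = 4^{−1} = 10 (mod 13).
  v = [12, 11, 12, 7, 10].
Step 2: syndromes of r = [10, 2, 12, 6, 3] (all sums mod 13).
  S_0 = Σ v_i r_i = 12·10 + 11·2 + 12·12 + 7·6 + 10·3 = 358 ≡ 7.
  S_1 = Σ v_i α_i r_i = 12·9·10 + 11·4·2 + 12·7·12 + 7·1·6 + 10·3·3 = 2308 ≡ 7.
  α_i^2 mod 13 = [3, 3, 10, 1, 9].
  S_2 = Σ v_i α_i^2 r_i = 12·3·10 + 11·3·2 + 12·10·12 + 7·1·6 + 10·9·3 = 2178 ≡ 7.
  S = (7, 7, 7) ≠ 0, so r is not a codeword (an error is present).
Step 3: locate the error. For a single error e at position i, S_ℓ = v_i·e·α_i^ℓ, so α_err = S_1/S_0.
  S_0^{−1} = 7^{−1} = 2 (mod 13), so α_err = 7·2 = 14 ≡ 1 = α_4. Error position i = 4.
  Consistency check: S_2/S_1 = 7·2 = 14 ≡ 1 = α_err ✓ (single-error assumption holds).
Step 4: error magnitude e = S_0/v_4 = S_0·∏_{j≠4}(α_4 − α_j) = 7·2 = 14 ≡ 1 (mod 13).
Step 5: correct position 4: c_4 = r_4 − e = 6 − 1 ≡ 5 (mod 13). Hence c = [10, 2, 12, 5, 3].
  Check: interpolating c through the α_i gives m(x) = 6 + 12·x (degree < 2) with m(α_i) = c_i for every i, so c is indeed a codeword.


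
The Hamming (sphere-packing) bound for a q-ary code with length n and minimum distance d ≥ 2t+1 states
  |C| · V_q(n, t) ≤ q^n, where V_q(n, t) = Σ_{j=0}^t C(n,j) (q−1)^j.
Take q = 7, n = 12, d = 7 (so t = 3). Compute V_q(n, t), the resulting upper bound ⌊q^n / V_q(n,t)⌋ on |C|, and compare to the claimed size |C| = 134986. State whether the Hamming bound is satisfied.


V_q(n, t) = 49969, q^n = 13841287201, Hamming bound = 276997, |C| = 134986 ≤ bound (satisfied).

Step 1: Compute V_q(n, t) = Σ_{j=0}^3 C(n, j) (q−1)^j.
  j = 0: C(12,0)·(6)^0 = 1·1 = 1.
  j = 1: C(12,1)·(6)^1 = 12·6 = 72.
  j = 2: C(12,2)·(6)^2 = 66·36 = 2376.
  j = 3: C(12,3)·(6)^3 = 220·216 = 47520.
  V_q(n, t) = 1 + 72 + 2376 + 47520 = 49969.
Step 2: q^n = 7^12 = 13841287201.
Step 3: Hamming bound ⌊q^n / V_q(n,t)⌋ = ⌊13841287201/49969⌋ = 276997.
Step 4: Compare |C| = 134986 to 276997: satisfied.
The claimed |C| lies below the Hamming bound.


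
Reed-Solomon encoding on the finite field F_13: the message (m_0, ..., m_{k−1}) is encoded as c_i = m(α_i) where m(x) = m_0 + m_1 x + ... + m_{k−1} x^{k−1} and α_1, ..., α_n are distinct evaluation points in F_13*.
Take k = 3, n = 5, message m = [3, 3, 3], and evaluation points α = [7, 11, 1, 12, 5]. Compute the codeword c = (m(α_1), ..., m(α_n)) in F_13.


c = [2, 9, 9, 3, 2]

Message polynomial: m(x) = 3 + 3·x + 3·x^2 (mod 13).
For each evaluation point α_i, compute m(α_i) mod 13:
  α_1 = 7: Horner steps 3 → 11 → 2, so m(7) = 2.
  α_2 = 11: Horner steps 3 → 10 → 9, so m(11) = 9.
  α_3 = 1: Horner steps 3 → 6 → 9, so m(1) = 9.
  α_4 = 12: Horner steps 3 → 0 → 3, so m(12) = 3.
  α_5 = 5: Horner steps 3 → 5 → 2, so m(5) = 2.
Codeword c = [2, 9, 9, 3, 2] ∈ F_13^5.


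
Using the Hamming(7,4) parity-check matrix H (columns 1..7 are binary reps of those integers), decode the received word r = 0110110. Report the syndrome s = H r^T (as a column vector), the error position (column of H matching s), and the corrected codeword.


s = (0, 1, 0)^T, error position = 2, corrected codeword c = 0010110

Compute s = H r^T mod 2 one row at a time:
  s_1 = 0 + 1 + 1 + 0 = 2 ≡ 0 (mod 2).
  s_2 = 1 + 1 + 1 + 0 = 3 ≡ 1 (mod 2).
  s_3 = 0 + 1 + 1 + 0 = 2 ≡ 0 (mod 2).
s = (0, 1, 0)^T — this equals column 2 of H (binary 010), so error is at position 2.
Correct: flip bit 2 of r = 0110110 to get c = 0010110.


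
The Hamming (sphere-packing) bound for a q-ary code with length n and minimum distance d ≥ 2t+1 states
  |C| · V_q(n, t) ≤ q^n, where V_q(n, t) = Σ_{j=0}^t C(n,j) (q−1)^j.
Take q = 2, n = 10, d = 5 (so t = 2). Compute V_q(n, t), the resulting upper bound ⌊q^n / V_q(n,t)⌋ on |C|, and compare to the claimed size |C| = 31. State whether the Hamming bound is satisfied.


V_q(n, t) = 56, q^n = 1024, Hamming bound = 18, |C| = 31 > bound (violated).

Step 1: Compute V_q(n, t) = Σ_{j=0}^2 C(n, j) (q−1)^j.
  j = 0: C(10,0)·(1)^0 = 1·1 = 1.
  j = 1: C(10,1)·(1)^1 = 10·1 = 10.
  j = 2: C(10,2)·(1)^2 = 45·1 = 45.
  V_q(n, t) = 1 + 10 + 45 = 56.
Step 2: q^n = 2^10 = 1024.
Step 3: Hamming bound ⌊q^n / V_q(n,t)⌋ = ⌊1024/56⌋ = 18.
Step 4: Compare |C| = 31 to 18: violated.
The claimed |C| lies above the Hamming bound, so no 2-ary code of length 10 with d ≥ 5 can have 31 codewords.


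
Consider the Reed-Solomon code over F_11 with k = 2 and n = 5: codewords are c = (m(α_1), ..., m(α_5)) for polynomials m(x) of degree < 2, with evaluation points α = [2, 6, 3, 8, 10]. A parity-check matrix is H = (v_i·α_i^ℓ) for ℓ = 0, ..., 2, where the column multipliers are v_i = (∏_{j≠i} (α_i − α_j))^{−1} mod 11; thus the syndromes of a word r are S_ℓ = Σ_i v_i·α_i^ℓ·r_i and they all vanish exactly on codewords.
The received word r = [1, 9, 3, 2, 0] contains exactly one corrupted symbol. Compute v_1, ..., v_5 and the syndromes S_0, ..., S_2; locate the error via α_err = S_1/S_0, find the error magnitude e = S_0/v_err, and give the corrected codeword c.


S = (2, 9, 2), error at position 5, error magnitude e = 5, c = [1, 9, 3, 2, 6].

Step 1: column multipliers v_i = (∏_{j≠i}(α_i − α_j))^{−1} mod 11.
  i = 1 (α = 2): (2−6)(2−3)(2−8)(2−10) = (−4)·(−1)·(−6)·(−8) = 192 ≡ 5, so v_1 = 5^{−1} = 9 (mod 11).
  i = 2 (α = 6): (6−2)(6−3)(6−8)(6−10) = 4·3·(−2)·(−4) = 96 ≡ 8, so v_2 = 8^{−1} = 7 (mod 11).
  i = 3 (α = 3): (3−2)(3−6)(3−8)(3−10) = 1·(−3)·(−5)·(−7) = −105 ≡ 5, so v_3 = 5^{−1} = 9 (mod 11).
  i = 4 (α = 8): (8−2)(8−6)(8−3)(8−10) = 6·2·5·(−2) = −120 ≡ 1, so v_4 = 1^{−1} = 1 (mod 11).
  i = 5 (α = 10): (10−2)(10−6)(10−3)(10−8) = 8·4·7·2 = 448 ≡ 8, so v_5 = 8^{−1} = 7 (mod 11).
  v = [9, 7, 9, 1, 7].
Step 2: syndromes of r = [1, 9, 3, 2, 0] (all sums mod 11).
  S_0 = Σ v_i r_i = 9·1 + 7·9 + 9·3 + 1·2 + 7·0 = 101 ≡ 2.
  S_1 = Σ v_i α_i r_i = 9·2·1 + 7·6·9 + 9·3·3 + 1·8·2 + 7·10·0 = 493 ≡ 9.
  α_i^2 mod 11 = [4, 3, 9, 9, 1].
  S_2 = Σ v_i α_i^2 r_i = 9·4·1 + 7·3·9 + 9·9·3 + 1·9·2 + 7·1·0 = 486 ≡ 2.
  S = (2, 9, 2) ≠ 0, so r is not a codeword (an error is present).
Step 3: locate the error. For a single error e at position i, S_ℓ = v_i·e·α_i^ℓ, so α_err = S_1/S_0.
  S_0^{−1} = 2^{−1} = 6 (mod 11), so α_err = 9·6 = 54 ≡ 10 = α_5. Error position i = 5.
  Consistency check: S_2/S_1 = 2·5 = 10 ≡ 10 = α_err ✓ (single-error assumption holds).
Step 4: error magnitude e = S_0/v_5 = S_0·∏_{j≠5}(α_5 − α_j) = 2·8 = 16 ≡ 5 (mod 11).
Step 5: correct position 5: c_5 = r_5 − e = 0 − 5 ≡ 6 (mod 11). Hence c = [1, 9, 3, 2, 6].
  Check: interpolating c through the α_i gives m(x) = 8 + 2·x (degree < 2) with m(α_i) = c_i for every i, so c is indeed a codeword.


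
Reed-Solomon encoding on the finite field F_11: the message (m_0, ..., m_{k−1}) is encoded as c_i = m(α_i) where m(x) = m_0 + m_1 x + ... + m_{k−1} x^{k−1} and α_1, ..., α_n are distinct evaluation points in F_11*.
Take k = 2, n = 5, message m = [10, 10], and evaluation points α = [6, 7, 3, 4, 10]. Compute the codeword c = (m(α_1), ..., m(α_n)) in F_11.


c = [4, 3, 7, 6, 0]

Message polynomial: m(x) = 10 + 10·x (mod 11).
For each evaluation point α_i, compute m(α_i) mod 11:
  α_1 = 6: Horner steps 10 → 4, so m(6) = 4.
  α_2 = 7: Horner steps 10 → 3, so m(7) = 3.
  α_3 = 3: Horner steps 10 → 7, so m(3) = 7.
  α_4 = 4: Horner steps 10 → 6, so m(4) = 6.
  α_5 = 10: Horner steps 10 → 0, so m(10) = 0.
Codeword c = [4, 3, 7, 6, 0] ∈ F_11^5.


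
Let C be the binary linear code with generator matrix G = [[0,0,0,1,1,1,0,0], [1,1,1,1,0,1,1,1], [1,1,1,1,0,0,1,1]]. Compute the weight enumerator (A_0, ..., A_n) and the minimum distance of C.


Weight distribution: A_0 = 1, A_1 = 1, A_2 = 1, A_3 = 1, A_6 = 2, A_7 = 2. Minimum distance d = 1.

Enumerate all 2^3 = 8 messages m ∈ F_2^3.
For each, compute codeword c = mG in F_2^8, then tally its weight.
  m = 000 → c = 00000000, weight = 0.
  m = 100 → c = 00011100, weight = 3.
  m = 010 → c = 11110111, weight = 7.
  m = 110 → c = 11101011, weight = 6.
  m = 001 → c = 11110011, weight = 6.
  m = 101 → c = 11101111, weight = 7.
  m = 011 → c = 00000100, weight = 1.
  m = 111 → c = 00011000, weight = 2.
Tally weights:
  weight 0: 1 codewords.
  weight 1: 1 codewords.
  weight 2: 1 codewords.
  weight 3: 1 codewords.
  weight 6: 2 codewords.
  weight 7: 2 codewords.
Minimum distance d = smallest w > 0 with A_w > 0 = 1.
Sanity: Σ A_w = 8 = 2^3 = 8 ✓.


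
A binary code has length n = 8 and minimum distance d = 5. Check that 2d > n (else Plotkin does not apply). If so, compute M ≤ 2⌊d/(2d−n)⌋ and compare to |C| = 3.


Plotkin bound M ≤ 4; given |C| = 3 ≤ bound (satisfied).

Check applicability: 2d = 10, n = 8.
2d − n = 2 > 0, so Plotkin applies.
Compute d/(2d−n) = 5/2 ≈ 2.5000.
⌊d/(2d−n)⌋ = 2.
Plotkin bound: M ≤ 2·2 = 4.
Given |C| = 3, check: satisfied.
This |C| is below the Plotkin bound.


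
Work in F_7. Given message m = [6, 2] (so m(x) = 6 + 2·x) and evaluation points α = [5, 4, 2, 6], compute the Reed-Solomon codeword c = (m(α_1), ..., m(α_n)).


c = [2, 0, 3, 4]

Message polynomial: m(x) = 6 + 2·x (mod 7).
For each evaluation point α_i, compute m(α_i) mod 7:
  α_1 = 5: Horner steps 2 → 2, so m(5) = 2.
  α_2 = 4: Horner steps 2 → 0, so m(4) = 0.
  α_3 = 2: Horner steps 2 → 3, so m(2) = 3.
  α_4 = 6: Horner steps 2 → 4, so m(6) = 4.
Codeword c = [2, 0, 3, 4] ∈ F_7^4.


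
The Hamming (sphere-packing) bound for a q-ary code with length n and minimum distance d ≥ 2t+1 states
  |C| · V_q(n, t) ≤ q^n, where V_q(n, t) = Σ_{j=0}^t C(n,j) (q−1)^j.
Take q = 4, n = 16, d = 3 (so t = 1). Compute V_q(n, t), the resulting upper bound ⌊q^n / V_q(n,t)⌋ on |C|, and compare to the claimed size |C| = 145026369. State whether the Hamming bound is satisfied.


V_q(n, t) = 49, q^n = 4294967296, Hamming bound = 87652393, |C| = 145026369 > bound (violated).

Step 1: Compute V_q(n, t) = Σ_{j=0}^1 C(n, j) (q−1)^j.
  j = 0: C(16,0)·(3)^0 = 1·1 = 1.
  j = 1: C(16,1)·(3)^1 = 16·3 = 48.
  V_q(n, t) = 1 + 48 = 49.
Step 2: q^n = 4^16 = 4294967296.
Step 3: Hamming bound ⌊q^n / V_q(n,t)⌋ = ⌊4294967296/49⌋ = 87652393.
Step 4: Compare |C| = 145026369 to 87652393: violated.
The claimed |C| lies above the Hamming bound, so no 4-ary code of length 16 with d ≥ 3 can have 145026369 codewords.


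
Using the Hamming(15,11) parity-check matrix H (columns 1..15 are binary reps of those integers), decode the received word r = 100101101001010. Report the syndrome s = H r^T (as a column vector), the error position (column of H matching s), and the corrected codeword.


s = (1, 1, 1, 1)^T, error position = 15, corrected codeword c = 100101101001011

Compute s = H r^T mod 2 one row at a time:
  s_1 = 0 + 1 + 0 + 0 + 1 + 0 + 1 + 0 = 3 ≡ 1 (mod 2).
  s_2 = 1 + 0 + 1 + 1 + 1 + 0 + 1 + 0 = 5 ≡ 1 (mod 2).
  s_3 = 0 + 0 + 1 + 1 + 0 + 0 + 1 + 0 = 3 ≡ 1 (mod 2).
  s_4 = 1 + 0 + 0 + 1 + 1 + 0 + 0 + 0 = 3 ≡ 1 (mod 2).
s = (1, 1, 1, 1)^T — this equals column 15 of H (binary 1111), so error is at position 15.
Correct: flip bit 15 of r = 100101101001010 to get c = 100101101001011.
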